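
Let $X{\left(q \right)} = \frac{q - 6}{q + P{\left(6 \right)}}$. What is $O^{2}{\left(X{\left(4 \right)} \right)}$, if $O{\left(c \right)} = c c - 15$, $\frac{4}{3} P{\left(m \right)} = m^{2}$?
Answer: $\frac{207676921}{923521} \approx 224.88$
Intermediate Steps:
$P{\left(m \right)} = \frac{3 m^{2}}{4}$
$X{\left(q \right)} = \frac{-6 + q}{27 + q}$ ($X{\left(q \right)} = \frac{q - 6}{q + \frac{3 \cdot 6^{2}}{4}} = \frac{-6 + q}{q + \frac{3}{4} \cdot 36} = \frac{-6 + q}{q + 27} = \frac{-6 + q}{27 + q}$)
$O{\left(c \right)} = -15 + c^{2}$ ($O{\left(c \right)} = c^{2} - 15 = -15 + c^{2}$)
$O^{2}{\left(X{\left(4 \right)} \right)} = \left(-15 + \left(\frac{-6 + 4}{27 + 4}\right)^{2}\right)^{2} = \left(-15 + \left(\frac{1}{31} \left(-2\right)\right)^{2}\right)^{2} = \left(-15 + \left(- \frac{2}{31}\right)^{2}\right)^{2} = \left(-15 + \frac{4}{961}\right)^{2} = \left(- \frac{14411}{961}\right)^{2} = \frac{207676921}{923521}$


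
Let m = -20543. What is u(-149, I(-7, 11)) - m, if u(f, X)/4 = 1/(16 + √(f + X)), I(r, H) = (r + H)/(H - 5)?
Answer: 24918851/1213 - 4*I*√1335/1213 ≈ 20543.0 - 0.12049*I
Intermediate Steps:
I(r, H) = (H + r)/(-5 + H)
u(f, X) = 4/(16 + √(X + f)) (u(f, X) = 4/(16 + √(f + X)) = 4/(16 + √(X + f)))
u(-149, I(-7, 11)) - m = 4/(16 + √((11 - 7)/(-5 + 11) - 149)) - 1*(-20543) = 4/(16 + √(4/6 - 149)) + 20543 = 4/(16 + √((⅙)*4 - 149)) + 20543 = 4/(16 + √(⅔ - 149)) + 20543 = 4/(16 + √(-445/3)) + 20543 = 4/(16 + I*√1335/3) + 20543 = 20543 + 4/(16 + I*√1335/3)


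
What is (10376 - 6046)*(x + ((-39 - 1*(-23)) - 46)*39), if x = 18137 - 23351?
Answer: -33046560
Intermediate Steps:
x = -5214
(10376 - 6046)*(x + ((-39 - 1*(-23)) - 46)*39) = (10376 - 6046)*(-5214 + ((-39 - 1*(-23)) - 46)*39) = 4330*(-5214 + ((-39 + 23) - 46)*39) = 4330*(-5214 + (-16 - 46)*39) = 4330*(-5214 - 62*39) = 4330*(-5214 - 2418) = 4330*(-7632) = -33046560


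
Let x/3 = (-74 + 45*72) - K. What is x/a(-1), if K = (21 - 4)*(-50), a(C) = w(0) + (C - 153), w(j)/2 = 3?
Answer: -3012/37 ≈ -81.405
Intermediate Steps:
w(j) = 6 (w(j) = 2*3 = 6)
a(C) = -147 + C (a(C) = 6 + (C - 153) = 6 + (-153 + C) = -147 + C)
K = -850 (K = 17*(-50) = -850)
x = 12048 (x = 3*((-74 + 45*72) - 1*(-850)) = 3*((-74 + 3240) + 850) = 3*(3166 + 850) = 3*4016 = 12048)
x/a(-1) = 12048/(-147 - 1) = 12048/(-148) = 12048*(-1/148) = -3012/37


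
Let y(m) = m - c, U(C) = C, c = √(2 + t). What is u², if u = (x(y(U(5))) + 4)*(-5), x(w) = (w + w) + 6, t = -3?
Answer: 9900 - 2000*I ≈ 9900.0 - 2000.0*I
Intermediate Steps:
c = I (c = √(2 - 3) = √(-1) = I ≈ 1.0*I)
y(m) = m - I
x(w) = 6 + 2*w (x(w) = 2*w + 6 = 6 + 2*w)
u = -100 + 10*I (u = ((6 + 2*(5 - I)) + 4)*(-5) = ((6 + (10 - 2*I)) + 4)*(-5) = ((16 - 2*I) + 4)*(-5) = (20 - 2*I)*(-5) = -100 + 10*I ≈ -100.0 + 10.0*I)
u² = (-100 + 10*I)²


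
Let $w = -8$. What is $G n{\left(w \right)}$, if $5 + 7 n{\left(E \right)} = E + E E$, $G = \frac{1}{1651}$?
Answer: $\frac{51}{11557} \approx 0.0044129$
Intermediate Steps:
$G = \frac{1}{1651} \approx 0.00060569$
$n{\left(E \right)} = - \frac{5}{7} + \frac{E}{7} + \frac{E^{2}}{7}$ ($n{\left(E \right)} = - \frac{5}{7} + \frac{E + E E}{7} = - \frac{5}{7} + \frac{E + E^{2}}{7} = - \frac{5}{7} + \left(\frac{E}{7} + \frac{E^{2}}{7}\right) = - \frac{5}{7} + \frac{E}{7} + \frac{E^{2}}{7}$)
$G n{\left(w \right)} = \frac{- \frac{5}{7} + \frac{1}{7} \left(-8\right) + \frac{\left(-8\right)^{2}}{7}}{1651} = \frac{- \frac{5}{7} - \frac{8}{7} + \frac{1}{7} \cdot 64}{1651} = \frac{- \frac{5}{7} - \frac{8}{7} + \frac{64}{7}}{1651} = \frac{1}{1651} \cdot \frac{51}{7} = \frac{51}{11557}$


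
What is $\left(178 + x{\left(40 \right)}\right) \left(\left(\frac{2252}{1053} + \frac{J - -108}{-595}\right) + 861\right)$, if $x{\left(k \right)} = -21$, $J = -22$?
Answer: $\frac{84889274669}{626535} \approx 1.3549 \cdot 10^{5}$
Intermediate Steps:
$\left(178 + x{\left(40 \right)}\right) \left(\left(\frac{2252}{1053} + \frac{J - -108}{-595}\right) + 861\right) = \left(178 - 21\right) \left(\left(\frac{2252}{1053} + \frac{-22 - -108}{-595}\right) + 861\right) = 157 \left(\left(2252 \cdot \frac{1}{1053} + \left(-22 + 108\right) \left(- \frac{1}{595}\right)\right) + 861\right) = 157 \left(\left(\frac{2252}{1053} + 86 \left(- \frac{1}{595}\right)\right) + 861\right) = 157 \left(\left(\frac{2252}{1053} - \frac{86}{595}\right) + 861\right) = 157 \left(\frac{1249382}{626535} + 861\right) = 157 \cdot \frac{540696017}{626535} = \frac{84889274669}{626535}$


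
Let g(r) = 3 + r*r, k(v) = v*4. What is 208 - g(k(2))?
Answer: 141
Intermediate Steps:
k(v) = 4*v
g(r) = 3 + r**2
208 - g(k(2)) = 208 - (3 + (4*2)**2) = 208 - (3 + 8**2) = 208 - (3 + 64) = 208 - 1*67 = 208 - 67 = 141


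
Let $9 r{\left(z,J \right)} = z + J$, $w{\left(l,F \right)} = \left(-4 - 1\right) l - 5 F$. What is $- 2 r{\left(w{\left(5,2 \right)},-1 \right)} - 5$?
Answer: $3$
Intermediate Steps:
$w{\left(l,F \right)} = - 5 F - 5 l$ ($w{\left(l,F \right)} = - 5 l - 5 F = - 5 F - 5 l$)
$r{\left(z,J \right)} = \frac{J}{9} + \frac{z}{9}$ ($r{\left(z,J \right)} = \frac{z + J}{9} = \frac{J + z}{9} = \frac{J}{9} + \frac{z}{9}$)
$- 2 r{\left(w{\left(5,2 \right)},-1 \right)} - 5 = - 2 \left(\frac{1}{9} \left(-1\right) + \frac{\left(-5\right) 2 - 25}{9}\right) - 5 = - 2 \left(- \frac{1}{9} + \frac{-10 - 25}{9}\right) - 5 = - 2 \left(- \frac{1}{9} + \frac{1}{9} \left(-35\right)\right) - 5 = - 2 \left(- \frac{1}{9} - \frac{35}{9}\right) - 5 = \left(-2\right) \left(-4\right) - 5 = 8 - 5 = 3$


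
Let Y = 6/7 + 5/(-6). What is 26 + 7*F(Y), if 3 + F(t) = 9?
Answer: 68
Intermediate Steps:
Y = 1/42 (Y = 6*(⅐) + 5*(-⅙) = 6/7 - ⅚ = 1/42 ≈ 0.023810)
F(t) = 6 (F(t) = -3 + 9 = 6)
26 + 7*F(Y) = 26 + 7*6 = 26 + 42 = 68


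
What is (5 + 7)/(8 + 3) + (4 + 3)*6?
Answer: 474/11 ≈ 43.091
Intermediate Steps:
(5 + 7)/(8 + 3) + (4 + 3)*6 = 12/11 + 7*6 = 12*(1/11) + 42 = 12/11 + 42 = 474/11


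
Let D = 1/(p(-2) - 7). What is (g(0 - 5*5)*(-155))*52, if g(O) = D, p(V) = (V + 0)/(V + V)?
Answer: 1240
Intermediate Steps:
p(V) = ½ (p(V) = V/((2*V)) = V*(1/(2*V)) = ½)
D = -2/13 (D = 1/(½ - 7) = 1/(-13/2) = -2/13 ≈ -0.15385)
g(O) = -2/13
(g(0 - 5*5)*(-155))*52 = -2/13*(-155)*52 = (310/13)*52 = 1240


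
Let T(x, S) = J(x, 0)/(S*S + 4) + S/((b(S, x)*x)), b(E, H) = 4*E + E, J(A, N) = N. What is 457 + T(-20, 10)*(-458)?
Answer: 23079/50 ≈ 461.58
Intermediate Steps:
b(E, H) = 5*E
T(x, S) = 1/(5*x) (T(x, S) = 0/(S*S + 4) + S/(((5*S)*x)) = 0/(S² + 4) + S/((5*S*x)) = 0/(4 + S²) + S*(1/(5*S*x)) = 0 + 1/(5*x) = 1/(5*x))
457 + T(-20, 10)*(-458) = 457 + ((⅕)/(-20))*(-458) = 457 + ((⅕)*(-1/20))*(-458) = 457 - 1/100*(-458) = 457 + 229/50 = 23079/50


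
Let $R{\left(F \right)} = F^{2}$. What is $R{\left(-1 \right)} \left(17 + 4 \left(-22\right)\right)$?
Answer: $-71$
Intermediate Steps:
$R{\left(-1 \right)} \left(17 + 4 \left(-22\right)\right) = \left(-1\right)^{2} \left(17 + 4 \left(-22\right)\right) = 1 \left(17 - 88\right) = 1 \left(-71\right) = -71$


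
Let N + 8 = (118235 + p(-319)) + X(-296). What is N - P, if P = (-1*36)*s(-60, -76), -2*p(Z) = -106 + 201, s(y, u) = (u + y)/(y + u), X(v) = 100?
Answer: 236631/2 ≈ 1.1832e+5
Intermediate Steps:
s(y, u) = 1 (s(y, u) = (u + y)/(u + y) = 1)
p(Z) = -95/2 (p(Z) = -(-106 + 201)/2 = -½*95 = -95/2)
P = -36 (P = -1*36*1 = -36*1 = -36)
N = 236559/2 (N = -8 + ((118235 - 95/2) + 100) = -8 + (236375/2 + 100) = -8 + 236575/2 = 236559/2 ≈ 1.1828e+5)
N - P = 236559/2 - 1*(-36) = 236559/2 + 36 = 236631/2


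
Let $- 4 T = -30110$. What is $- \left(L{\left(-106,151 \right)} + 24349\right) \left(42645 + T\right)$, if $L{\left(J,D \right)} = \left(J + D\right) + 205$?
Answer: $- \frac{2468386655}{2} \approx -1.2342 \cdot 10^{9}$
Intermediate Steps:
$T = \frac{15055}{2}$ ($T = \left(- \frac{1}{4}\right) \left(-30110\right) = \frac{15055}{2} \approx 7527.5$)
$L{\left(J,D \right)} = 205 + D + J$ ($L{\left(J,D \right)} = \left(D + J\right) + 205 = 205 + D + J$)
$- \left(L{\left(-106,151 \right)} + 24349\right) \left(42645 + T\right) = - \left(\left(205 + 151 - 106\right) + 24349\right) \left(42645 + \frac{15055}{2}\right) = - \frac{\left(250 + 24349\right) 100345}{2} = - \frac{24599 \cdot 100345}{2} = \left(-1\right) \frac{2468386655}{2} = - \frac{2468386655}{2}$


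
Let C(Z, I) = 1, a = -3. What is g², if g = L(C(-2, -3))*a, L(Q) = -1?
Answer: 9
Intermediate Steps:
g = 3 (g = -1*(-3) = 3)
g² = 3² = 9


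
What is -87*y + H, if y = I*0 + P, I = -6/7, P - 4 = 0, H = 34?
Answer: -314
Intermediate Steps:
P = 4 (P = 4 + 0 = 4)
I = -6/7 (I = -6*⅐ = -6/7 ≈ -0.85714)
y = 4 (y = -6/7*0 + 4 = 0 + 4 = 4)
-87*y + H = -87*4 + 34 = -348 + 34 = -314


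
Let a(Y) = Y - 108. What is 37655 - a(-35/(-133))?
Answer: 717492/19 ≈ 37763.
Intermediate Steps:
a(Y) = -108 + Y
37655 - a(-35/(-133)) = 37655 - (-108 - 35/(-133)) = 37655 - (-108 - 35*(-1/133)) = 37655 - (-108 + 5/19) = 37655 - 1*(-2047/19) = 37655 + 2047/19 = 717492/19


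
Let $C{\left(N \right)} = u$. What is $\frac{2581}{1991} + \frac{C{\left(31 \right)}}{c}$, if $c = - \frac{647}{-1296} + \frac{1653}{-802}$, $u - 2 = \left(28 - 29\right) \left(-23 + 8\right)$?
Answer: $- \frac{15495160555}{1616088727} \approx -9.5881$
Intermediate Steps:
$u = 17$ ($u = 2 + \left(28 - 29\right) \left(-23 + 8\right) = 2 - -15 = 2 + 15 = 17$)
$C{\left(N \right)} = 17$
$c = - \frac{811697}{519696}$ ($c = \left(-647\right) \left(- \frac{1}{1296}\right) + 1653 \left(- \frac{1}{802}\right) = \frac{647}{1296} - \frac{1653}{802} = - \frac{811697}{519696} \approx -1.5619$)
$\frac{2581}{1991} + \frac{C{\left(31 \right)}}{c} = \frac{2581}{1991} + \frac{17}{- \frac{811697}{519696}} = 2581 \cdot \frac{1}{1991} + 17 \left(- \frac{519696}{811697}\right) = \frac{2581}{1991} - \frac{8834832}{811697} = - \frac{15495160555}{1616088727}$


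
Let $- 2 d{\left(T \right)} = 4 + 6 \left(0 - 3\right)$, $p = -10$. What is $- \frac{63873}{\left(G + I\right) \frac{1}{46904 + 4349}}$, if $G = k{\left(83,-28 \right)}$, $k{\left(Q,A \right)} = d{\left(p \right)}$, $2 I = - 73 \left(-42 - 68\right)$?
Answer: $- \frac{3273682869}{4022} \approx -8.1394 \cdot 10^{5}$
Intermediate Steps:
$d{\left(T \right)} = 7$ ($d{\left(T \right)} = - \frac{4 + 6 \left(0 - 3\right)}{2} = - \frac{4 + 6 \left(-3\right)}{2} = - \frac{4 - 18}{2} = \left(- \frac{1}{2}\right) \left(-14\right) = 7$)
$I = 4015$ ($I = \frac{\left(-73\right) \left(-42 - 68\right)}{2} = \frac{\left(-73\right) \left(-110\right)}{2} = \frac{1}{2} \cdot 8030 = 4015$)
$k{\left(Q,A \right)} = 7$
$G = 7$
$- \frac{63873}{\left(G + I\right) \frac{1}{46904 + 4349}} = - \frac{63873}{\left(7 + 4015\right) \frac{1}{46904 + 4349}} = - \frac{63873}{4022 \cdot \frac{1}{51253}} = - \frac{63873}{\frac{4022}{51253}} = \left(-63873\right) \frac{51253}{4022} = - \frac{3273682869}{4022}$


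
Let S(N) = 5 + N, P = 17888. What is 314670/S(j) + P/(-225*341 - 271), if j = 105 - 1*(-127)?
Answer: 2018674322/1520671 ≈ 1327.5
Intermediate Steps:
j = 232 (j = 105 + 127 = 232)
314670/S(j) + P/(-225*341 - 271) = 314670/(5 + 232) + 17888/(-225*341 - 271) = 314670/237 + 17888/(-76725 - 271) = 314670*(1/237) + 17888/(-76996) = 104890/79 + 17888*(-1/76996) = 104890/79 - 4472/19249 = 2018674322/1520671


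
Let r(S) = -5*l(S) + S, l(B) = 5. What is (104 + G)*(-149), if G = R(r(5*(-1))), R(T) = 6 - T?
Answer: -20860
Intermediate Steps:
r(S) = -25 + S (r(S) = -5*5 + S = -25 + S)
G = 36 (G = 6 - (-25 + 5*(-1)) = 6 - (-25 - 5) = 6 - 1*(-30) = 6 + 30 = 36)
(104 + G)*(-149) = (104 + 36)*(-149) = 140*(-149) = -20860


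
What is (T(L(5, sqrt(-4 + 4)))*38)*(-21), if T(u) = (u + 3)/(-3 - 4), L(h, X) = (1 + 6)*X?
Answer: 342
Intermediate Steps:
L(h, X) = 7*X
T(u) = -3/7 - u/7 (T(u) = (3 + u)/(-7) = (3 + u)*(-1/7) = -3/7 - u/7)
(T(L(5, sqrt(-4 + 4)))*38)*(-21) = ((-3/7 - sqrt(-4 + 4))*38)*(-21) = ((-3/7 - sqrt(0))*38)*(-21) = ((-3/7 - 0)*38)*(-21) = ((-3/7 - 1/7*0)*38)*(-21) = ((-3/7 + 0)*38)*(-21) = -3/7*38*(-21) = -114/7*(-21) = 342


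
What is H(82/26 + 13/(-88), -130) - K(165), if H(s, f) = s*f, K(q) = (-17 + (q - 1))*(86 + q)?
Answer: -1640663/44 ≈ -37288.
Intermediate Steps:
K(q) = (-18 + q)*(86 + q) (K(q) = (-17 + (-1 + q))*(86 + q) = (-18 + q)*(86 + q))
H(s, f) = f*s
H(82/26 + 13/(-88), -130) - K(165) = -130*(82/26 + 13/(-88)) - (-1548 + 165**2 + 68*165) = -130*(82*(1/26) + 13*(-1/88)) - (-1548 + 27225 + 11220) = -130*(41/13 - 13/88) - 1*36897 = -130*3439/1144 - 36897 = -17195/44 - 36897 = -1640663/44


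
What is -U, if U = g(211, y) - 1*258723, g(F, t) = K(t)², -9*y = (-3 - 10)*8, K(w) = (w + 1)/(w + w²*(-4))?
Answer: 463543541516943/1791659584 ≈ 2.5872e+5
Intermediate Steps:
K(w) = (1 + w)/(w - 4*w²)
y = 104/9 (y = -(-3 - 10)*8/9 = -(-13)*8/9 = -⅑*(-104) = 104/9 ≈ 11.556)
g(F, t) = (-1 - t)²/(t²*(-1 + 4*t)²) (g(F, t) = ((-1 - t)/(t*(-1 + 4*t)))² = (-1 - t)²/(t²*(-1 + 4*t)²))
U = -463543541516943/1791659584 (U = (1 + 104/9)²/((104/9)²*(-1 + 4*(104/9))²) - 1*258723 = 81*(113/9)²/(10816*(-1 + 416/9)²) - 258723 = (81/10816)*(12769/81)/(407/9)² - 258723 = (81/10816)*(12769/81)*(81/165649) - 258723 = 1034289/1791659584 - 258723 = -463543541516943/1791659584 ≈ -2.5872e+5)
-U = -1*(-463543541516943/1791659584) = 463543541516943/1791659584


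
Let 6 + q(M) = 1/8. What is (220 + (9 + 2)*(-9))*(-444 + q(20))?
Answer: -435479/8 ≈ -54435.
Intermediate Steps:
q(M) = -47/8 (q(M) = -6 + 1/8 = -47/8)
(220 + (9 + 2)*(-9))*(-444 + q(20)) = (220 + (9 + 2)*(-9))*(-444 - 47/8) = (220 + 11*(-9))*(-3599/8) = (220 - 99)*(-3599/8) = 121*(-3599/8) = -435479/8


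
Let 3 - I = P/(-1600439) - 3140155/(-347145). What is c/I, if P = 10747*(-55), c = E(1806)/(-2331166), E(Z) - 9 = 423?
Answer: 24001245935496/830842840956376223 ≈ 2.8888e-5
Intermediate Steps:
E(Z) = 432 (E(Z) = 9 + 423 = 432)
c = -216/1165583 (c = 432/(-2331166) = 432*(-1/2331166) = -216/1165583 ≈ -0.00018532)
P = -591085
I = -712813108081/111116879331 (I = 3 - (-591085/(-1600439) - 3140155/(-347145)) = 3 - (-591085*(-1/1600439) - 3140155*(-1/347145)) = 3 - (591085/1600439 + 628031/69429) = 3 - 1*1046163746074/111116879331 = 3 - 1046163746074/111116879331 = -712813108081/111116879331 ≈ -6.4150)
c/I = -216/(1165583*(-712813108081/111116879331)) = -216/1165583*(-111116879331/712813108081) = 24001245935496/830842840956376223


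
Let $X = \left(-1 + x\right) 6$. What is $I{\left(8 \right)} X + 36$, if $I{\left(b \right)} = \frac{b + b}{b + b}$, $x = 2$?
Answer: $42$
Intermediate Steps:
$I{\left(b \right)} = 1$ ($I{\left(b \right)} = \frac{2 b}{2 b} = 2 b \frac{1}{2 b} = 1$)
$X = 6$ ($X = \left(-1 + 2\right) 6 = 1 \cdot 6 = 6$)
$I{\left(8 \right)} X + 36 = 1 \cdot 6 + 36 = 6 + 36 = 42$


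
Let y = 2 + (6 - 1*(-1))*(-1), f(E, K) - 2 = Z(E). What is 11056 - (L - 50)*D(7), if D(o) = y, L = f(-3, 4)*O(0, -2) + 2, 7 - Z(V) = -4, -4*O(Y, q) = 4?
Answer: 10751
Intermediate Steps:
O(Y, q) = -1 (O(Y, q) = -¼*4 = -1)
Z(V) = 11 (Z(V) = 7 - 1*(-4) = 7 + 4 = 11)
f(E, K) = 13 (f(E, K) = 2 + 11 = 13)
L = -11 (L = 13*(-1) + 2 = -13 + 2 = -11)
y = -5 (y = 2 + (6 + 1)*(-1) = 2 + 7*(-1) = 2 - 7 = -5)
D(o) = -5
11056 - (L - 50)*D(7) = 11056 - (-11 - 50)*(-5) = 11056 - (-61)*(-5) = 11056 - 1*305 = 11056 - 305 = 10751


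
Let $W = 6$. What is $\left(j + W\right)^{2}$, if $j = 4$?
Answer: $100$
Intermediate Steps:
$\left(j + W\right)^{2} = \left(4 + 6\right)^{2} = 10^{2} = 100$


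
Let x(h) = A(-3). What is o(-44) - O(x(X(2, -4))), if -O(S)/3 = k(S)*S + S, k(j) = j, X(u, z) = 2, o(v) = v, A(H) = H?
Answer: -26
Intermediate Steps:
x(h) = -3
O(S) = -3*S - 3*S**2 (O(S) = -3*(S*S + S) = -3*(S**2 + S) = -3*(S + S**2) = -3*S - 3*S**2)
o(-44) - O(x(X(2, -4))) = -44 - (-3)*(-3)*(1 - 3) = -44 - (-3)*(-3)*(-2) = -44 - 1*(-18) = -44 + 18 = -26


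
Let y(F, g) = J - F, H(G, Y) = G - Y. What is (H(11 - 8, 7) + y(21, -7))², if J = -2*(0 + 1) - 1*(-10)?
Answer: 289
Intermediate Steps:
J = 8 (J = -2*1 + 10 = -2 + 10 = 8)
y(F, g) = 8 - F
(H(11 - 8, 7) + y(21, -7))² = (((11 - 8) - 1*7) + (8 - 1*21))² = ((3 - 7) + (8 - 21))² = (-4 - 13)² = (-17)² = 289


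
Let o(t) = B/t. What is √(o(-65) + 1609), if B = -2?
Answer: √6798155/65 ≈ 40.113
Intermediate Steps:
o(t) = -2/t
√(o(-65) + 1609) = √(-2/(-65) + 1609) = √(-2*(-1/65) + 1609) = √(2/65 + 1609) = √(104587/65) = √6798155/65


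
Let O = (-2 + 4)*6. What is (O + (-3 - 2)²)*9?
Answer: 333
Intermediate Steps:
O = 12 (O = 2*6 = 12)
(O + (-3 - 2)²)*9 = (12 + (-3 - 2)²)*9 = (12 + (-5)²)*9 = (12 + 25)*9 = 37*9 = 333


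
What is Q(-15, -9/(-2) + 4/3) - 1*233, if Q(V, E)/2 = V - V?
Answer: -233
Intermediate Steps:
Q(V, E) = 0 (Q(V, E) = 2*(V - V) = 2*0 = 0)
Q(-15, -9/(-2) + 4/3) - 1*233 = 0 - 1*233 = 0 - 233 = -233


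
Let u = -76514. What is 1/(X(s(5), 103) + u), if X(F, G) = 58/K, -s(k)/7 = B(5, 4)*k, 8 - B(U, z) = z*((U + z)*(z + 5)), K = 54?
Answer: -27/2065849 ≈ -1.3070e-5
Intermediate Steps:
B(U, z) = 8 - z*(5 + z)*(U + z) (B(U, z) = 8 - z*(U + z)*(z + 5) = 8 - z*(U + z)*(5 + z) = 8 - z*(5 + z)*(U + z))
s(k) = 2212*k (s(k) = -7*(8 - 1*4³ - 5*4² - 1*5*4² - 5*5*4)*k = -7*(8 - 1*64 - 5*16 - 1*5*16 - 100)*k = -7*(8 - 64 - 80 - 80 - 100)*k = -(-2212)*k = 2212*k)
X(F, G) = 29/27 (X(F, G) = 58/54 = 58*(1/54) = 29/27)
1/(X(s(5), 103) + u) = 1/(29/27 - 76514) = 1/(-2065849/27) = -27/2065849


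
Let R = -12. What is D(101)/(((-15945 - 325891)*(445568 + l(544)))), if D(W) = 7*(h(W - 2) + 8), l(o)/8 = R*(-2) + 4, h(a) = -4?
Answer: -7/38096938528 ≈ -1.8374e-10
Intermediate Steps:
l(o) = 224 (l(o) = 8*(-12*(-2) + 4) = 8*(24 + 4) = 8*28 = 224)
D(W) = 28 (D(W) = 7*(-4 + 8) = 7*4 = 28)
D(101)/(((-15945 - 325891)*(445568 + l(544)))) = 28/(((-15945 - 325891)*(445568 + 224))) = 28/((-341836*445792)) = 28/(-152387754112) = 28*(-1/152387754112) = -7/38096938528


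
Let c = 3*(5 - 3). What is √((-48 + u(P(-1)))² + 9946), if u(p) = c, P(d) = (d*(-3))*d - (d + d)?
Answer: √11710 ≈ 108.21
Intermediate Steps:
P(d) = -3*d² - 2*d (P(d) = (-3*d)*d - 2*d = -3*d² - 2*d)
c = 6 (c = 3*2 = 6)
u(p) = 6
√((-48 + u(P(-1)))² + 9946) = √((-48 + 6)² + 9946) = √((-42)² + 9946) = √(1764 + 9946) = √11710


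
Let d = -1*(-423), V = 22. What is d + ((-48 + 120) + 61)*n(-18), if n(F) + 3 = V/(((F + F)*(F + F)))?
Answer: 17015/648 ≈ 26.258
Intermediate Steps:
n(F) = -3 + 11/(2*F²) (n(F) = -3 + 22/(((F + F)*(F + F))) = -3 + 22/(((2*F)*(2*F))) = -3 + 22/((4*F²)) = -3 + 22*(1/(4*F²)) = -3 + 11/(2*F²))
d = 423
d + ((-48 + 120) + 61)*n(-18) = 423 + ((-48 + 120) + 61)*(-3 + (11/2)/(-18)²) = 423 + (72 + 61)*(-3 + (11/2)*(1/324)) = 423 + 133*(-3 + 11/648) = 423 + 133*(-1933/648) = 423 - 257089/648 = 17015/648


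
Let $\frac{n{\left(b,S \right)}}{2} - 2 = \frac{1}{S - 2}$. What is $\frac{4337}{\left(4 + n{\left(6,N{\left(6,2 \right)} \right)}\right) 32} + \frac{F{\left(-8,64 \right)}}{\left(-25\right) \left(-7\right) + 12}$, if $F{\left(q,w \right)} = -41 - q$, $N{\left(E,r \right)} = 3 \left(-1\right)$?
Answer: $\frac{364997}{20672} \approx 17.657$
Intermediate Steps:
$N{\left(E,r \right)} = -3$
$n{\left(b,S \right)} = 4 + \frac{2}{-2 + S}$ ($n{\left(b,S \right)} = 4 + \frac{2}{S - 2} = 4 + \frac{2}{-2 + S}$)
$\frac{4337}{\left(4 + n{\left(6,N{\left(6,2 \right)} \right)}\right) 32} + \frac{F{\left(-8,64 \right)}}{\left(-25\right) \left(-7\right) + 12} = \frac{4337}{\left(4 + \frac{2 \left(-3 + 2 \left(-3\right)\right)}{-2 - 3}\right) 32} + \frac{-41 - -8}{\left(-25\right) \left(-7\right) + 12} = \frac{4337}{\left(4 + \frac{2 \left(-3 - 6\right)}{-5}\right) 32} + \frac{-41 + 8}{175 + 12} = \frac{4337}{\left(4 + 2 \left(- \frac{1}{5}\right) \left(-9\right)\right) 32} - \frac{33}{187} = \frac{4337}{\left(4 + \frac{18}{5}\right) 32} - \frac{3}{17} = \frac{4337}{\frac{38}{5} \cdot 32} - \frac{3}{17} = \frac{4337}{\frac{1216}{5}} - \frac{3}{17} = 4337 \cdot \frac{5}{1216} - \frac{3}{17} = \frac{21685}{1216} - \frac{3}{17} = \frac{364997}{20672}$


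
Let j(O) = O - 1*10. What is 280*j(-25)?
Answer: -9800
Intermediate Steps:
j(O) = -10 + O (j(O) = O - 10 = -10 + O)
280*j(-25) = 280*(-10 - 25) = 280*(-35) = -9800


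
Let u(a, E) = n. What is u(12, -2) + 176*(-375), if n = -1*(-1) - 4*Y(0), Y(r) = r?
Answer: -65999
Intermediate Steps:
n = 1 (n = -1*(-1) - 4*0 = 1 + 0 = 1)
u(a, E) = 1
u(12, -2) + 176*(-375) = 1 + 176*(-375) = 1 - 66000 = -65999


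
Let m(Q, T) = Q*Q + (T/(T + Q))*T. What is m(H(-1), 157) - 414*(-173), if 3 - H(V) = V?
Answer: 11558367/161 ≈ 71791.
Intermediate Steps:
H(V) = 3 - V
m(Q, T) = Q² + T²/(Q + T) (m(Q, T) = Q² + (T/(Q + T))*T = Q² + T²/(Q + T))
m(H(-1), 157) - 414*(-173) = ((3 - 1*(-1))³ + 157² + 157*(3 - 1*(-1))²)/((3 - 1*(-1)) + 157) - 414*(-173) = ((3 + 1)³ + 24649 + 157*(3 + 1)²)/((3 + 1) + 157) + 71622 = (4³ + 24649 + 157*4²)/(4 + 157) + 71622 = (64 + 24649 + 157*16)/161 + 71622 = (64 + 24649 + 2512)/161 + 71622 = (1/161)*27225 + 71622 = 27225/161 + 71622 = 11558367/161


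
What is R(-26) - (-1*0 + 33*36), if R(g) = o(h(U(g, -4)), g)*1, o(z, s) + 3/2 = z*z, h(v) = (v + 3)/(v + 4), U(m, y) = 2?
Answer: -42797/36 ≈ -1188.8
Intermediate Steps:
h(v) = (3 + v)/(4 + v)
o(z, s) = -3/2 + z² (o(z, s) = -3/2 + z*z = -3/2 + z²)
R(g) = -29/36 (R(g) = (-3/2 + ((3 + 2)/(4 + 2))²)*1 = (-3/2 + (5/6)²)*1 = (-3/2 + ((⅙)*5)²)*1 = (-3/2 + (⅚)²)*1 = (-3/2 + 25/36)*1 = -29/36*1 = -29/36)
R(-26) - (-1*0 + 33*36) = -29/36 - (-1*0 + 33*36) = -29/36 - (0 + 1188) = -29/36 - 1*1188 = -29/36 - 1188 = -42797/36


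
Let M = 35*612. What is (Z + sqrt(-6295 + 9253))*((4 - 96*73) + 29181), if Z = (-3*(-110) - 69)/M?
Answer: 643133/2380 + 22177*sqrt(2958) ≈ 1.2064e+6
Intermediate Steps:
M = 21420
Z = 29/2380 (Z = (-3*(-110) - 69)/21420 = (330 - 69)*(1/21420) = 261*(1/21420) = 29/2380 ≈ 0.012185)
(Z + sqrt(-6295 + 9253))*((4 - 96*73) + 29181) = (29/2380 + sqrt(-6295 + 9253))*((4 - 96*73) + 29181) = (29/2380 + sqrt(2958))*((4 - 7008) + 29181) = (29/2380 + sqrt(2958))*(-7004 + 29181) = (29/2380 + sqrt(2958))*22177 = 643133/2380 + 22177*sqrt(2958)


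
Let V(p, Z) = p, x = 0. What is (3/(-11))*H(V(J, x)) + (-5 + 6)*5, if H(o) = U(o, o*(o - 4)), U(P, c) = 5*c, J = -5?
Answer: -620/11 ≈ -56.364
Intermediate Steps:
H(o) = 5*o*(-4 + o) (H(o) = 5*(o*(o - 4)) = 5*(o*(-4 + o)) = 5*o*(-4 + o))
(3/(-11))*H(V(J, x)) + (-5 + 6)*5 = (3/(-11))*(5*(-5)*(-4 - 5)) + (-5 + 6)*5 = (3*(-1/11))*(5*(-5)*(-9)) + 1*5 = -3/11*225 + 5 = -675/11 + 5 = -620/11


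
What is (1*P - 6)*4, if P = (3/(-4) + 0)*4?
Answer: -36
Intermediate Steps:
P = -3 (P = (3*(-1/4) + 0)*4 = (-3/4 + 0)*4 = -3/4*4 = -3)
(1*P - 6)*4 = (1*(-3) - 6)*4 = (-3 - 6)*4 = -9*4 = -36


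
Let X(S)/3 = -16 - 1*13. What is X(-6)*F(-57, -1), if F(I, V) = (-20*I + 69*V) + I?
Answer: -88218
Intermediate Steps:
F(I, V) = -19*I + 69*V
X(S) = -87 (X(S) = 3*(-16 - 1*13) = 3*(-16 - 13) = 3*(-29) = -87)
X(-6)*F(-57, -1) = -87*(-19*(-57) + 69*(-1)) = -87*(1083 - 69) = -87*1014 = -88218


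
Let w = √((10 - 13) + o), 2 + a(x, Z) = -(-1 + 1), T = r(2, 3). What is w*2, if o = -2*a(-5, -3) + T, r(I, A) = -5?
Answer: 4*I ≈ 4.0*I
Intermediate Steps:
T = -5
a(x, Z) = -2 (a(x, Z) = -2 - (-1 + 1) = -2 - 1*0 = -2 + 0 = -2)
o = -1 (o = -2*(-2) - 5 = 4 - 5 = -1)
w = 2*I (w = √((10 - 13) - 1) = √(-3 - 1) = √(-4) = 2*I ≈ 2.0*I)
w*2 = (2*I)*2 = 4*I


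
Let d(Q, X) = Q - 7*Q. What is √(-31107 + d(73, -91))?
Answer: 3*I*√3505 ≈ 177.61*I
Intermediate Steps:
d(Q, X) = -6*Q
√(-31107 + d(73, -91)) = √(-31107 - 6*73) = √(-31107 - 438) = √(-31545) = 3*I*√3505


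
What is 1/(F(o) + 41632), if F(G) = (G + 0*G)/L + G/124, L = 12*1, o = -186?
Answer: 1/41615 ≈ 2.4030e-5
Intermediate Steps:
L = 12
F(G) = 17*G/186 (F(G) = (G + 0*G)/12 + G/124 = (G + 0)*(1/12) + G*(1/124) = G*(1/12) + G/124 = G/12 + G/124 = 17*G/186)
1/(F(o) + 41632) = 1/((17/186)*(-186) + 41632) = 1/(-17 + 41632) = 1/41615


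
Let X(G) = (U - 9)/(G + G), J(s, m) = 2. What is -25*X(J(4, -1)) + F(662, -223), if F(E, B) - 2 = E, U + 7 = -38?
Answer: 2003/2 ≈ 1001.5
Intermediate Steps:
U = -45 (U = -7 - 38 = -45)
F(E, B) = 2 + E
X(G) = -27/G (X(G) = (-45 - 9)/(G + G) = -54*1/(2*G) = -27/G)
-25*X(J(4, -1)) + F(662, -223) = -(-675)/2 + (2 + 662) = -(-675)/2 + 664 = -25*(-27/2) + 664 = 675/2 + 664 = 2003/2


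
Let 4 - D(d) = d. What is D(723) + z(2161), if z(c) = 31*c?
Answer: 66272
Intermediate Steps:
D(d) = 4 - d
D(723) + z(2161) = (4 - 1*723) + 31*2161 = (4 - 723) + 66991 = -719 + 66991 = 66272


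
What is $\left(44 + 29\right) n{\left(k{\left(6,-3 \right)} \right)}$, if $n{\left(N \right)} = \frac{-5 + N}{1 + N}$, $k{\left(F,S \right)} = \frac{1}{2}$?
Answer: $-219$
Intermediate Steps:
$k{\left(F,S \right)} = \frac{1}{2}$
$n{\left(N \right)} = \frac{-5 + N}{1 + N}$
$\left(44 + 29\right) n{\left(k{\left(6,-3 \right)} \right)} = \left(44 + 29\right) \frac{-5 + \frac{1}{2}}{1 + \frac{1}{2}} = 73 \frac{1}{\frac{3}{2}} \left(- \frac{9}{2}\right) = 73 \cdot \frac{2}{3} \left(- \frac{9}{2}\right) = 73 \left(-3\right) = -219$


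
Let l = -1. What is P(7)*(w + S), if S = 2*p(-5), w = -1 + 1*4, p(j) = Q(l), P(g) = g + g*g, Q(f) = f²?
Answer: 280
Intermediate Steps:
P(g) = g + g²
p(j) = 1 (p(j) = (-1)² = 1)
w = 3 (w = -1 + 4 = 3)
S = 2 (S = 2*1 = 2)
P(7)*(w + S) = (7*(1 + 7))*(3 + 2) = (7*8)*5 = 56*5 = 280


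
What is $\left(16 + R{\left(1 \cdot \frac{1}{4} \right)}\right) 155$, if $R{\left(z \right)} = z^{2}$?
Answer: $\frac{39835}{16} \approx 2489.7$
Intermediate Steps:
$\left(16 + R{\left(1 \cdot \frac{1}{4} \right)}\right) 155 = \left(16 + \left(1 \cdot \frac{1}{4}\right)^{2}\right) 155 = \left(16 + \left(\frac{1}{4}\right)^{2}\right) 155 = \left(16 + \frac{1}{16}\right) 155 = \frac{257}{16} \cdot 155 = \frac{39835}{16}$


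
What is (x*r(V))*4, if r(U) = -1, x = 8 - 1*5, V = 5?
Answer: -12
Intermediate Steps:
x = 3 (x = 8 - 5 = 3)
(x*r(V))*4 = (3*(-1))*4 = -3*4 = -12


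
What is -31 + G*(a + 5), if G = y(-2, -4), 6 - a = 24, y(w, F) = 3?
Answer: -70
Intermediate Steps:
a = -18 (a = 6 - 1*24 = 6 - 24 = -18)
G = 3
-31 + G*(a + 5) = -31 + 3*(-18 + 5) = -31 + 3*(-13) = -31 - 39 = -70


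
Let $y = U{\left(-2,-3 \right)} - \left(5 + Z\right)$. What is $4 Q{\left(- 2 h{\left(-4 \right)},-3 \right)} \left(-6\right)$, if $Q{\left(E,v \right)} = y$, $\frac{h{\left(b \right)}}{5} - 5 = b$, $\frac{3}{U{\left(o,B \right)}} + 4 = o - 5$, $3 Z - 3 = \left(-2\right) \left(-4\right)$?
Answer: $\frac{2360}{11} \approx 214.55$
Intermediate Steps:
$Z = \frac{11}{3}$ ($Z = 1 + \frac{\left(-2\right) \left(-4\right)}{3} = 1 + \frac{1}{3} \cdot 8 = 1 + \frac{8}{3} = \frac{11}{3} \approx 3.6667$)
$U{\left(o,B \right)} = \frac{3}{-9 + o}$ ($U{\left(o,B \right)} = \frac{3}{-4 + \left(o - 5\right)} = \frac{3}{-4 + \left(-5 + o\right)} = \frac{3}{-9 + o}$)
$h{\left(b \right)} = 25 + 5 b$
$y = - \frac{295}{33}$ ($y = \frac{3}{-9 - 2} - \left(5 + \frac{11}{3}\right) = \frac{3}{-11} - \frac{26}{3} = 3 \left(- \frac{1}{11}\right) - \frac{26}{3} = - \frac{3}{11} - \frac{26}{3} = - \frac{295}{33} \approx -8.9394$)
$Q{\left(E,v \right)} = - \frac{295}{33}$
$4 Q{\left(- 2 h{\left(-4 \right)},-3 \right)} \left(-6\right) = 4 \left(- \frac{295}{33}\right) \left(-6\right) = \left(- \frac{1180}{33}\right) \left(-6\right) = \frac{2360}{11}$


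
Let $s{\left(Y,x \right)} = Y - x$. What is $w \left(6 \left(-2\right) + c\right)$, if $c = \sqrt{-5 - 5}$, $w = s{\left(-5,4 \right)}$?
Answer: $108 - 9 i \sqrt{10} \approx 108.0 - 28.461 i$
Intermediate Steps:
$w = -9$ ($w = -5 - 4 = -9$)
$c = i \sqrt{10}$ ($c = \sqrt{-10} = i \sqrt{10} \approx 3.1623 i$)
$w \left(6 \left(-2\right) + c\right) = - 9 \left(6 \left(-2\right) + i \sqrt{10}\right) = - 9 \left(-12 + i \sqrt{10}\right) = 108 - 9 i \sqrt{10}$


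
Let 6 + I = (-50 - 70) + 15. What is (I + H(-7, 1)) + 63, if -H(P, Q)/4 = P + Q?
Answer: -24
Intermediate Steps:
H(P, Q) = -4*P - 4*Q (H(P, Q) = -4*(P + Q) = -4*P - 4*Q)
I = -111 (I = -6 + ((-50 - 70) + 15) = -6 + (-120 + 15) = -6 - 105 = -111)
(I + H(-7, 1)) + 63 = (-111 + (-4*(-7) - 4*1)) + 63 = (-111 + (28 - 4)) + 63 = (-111 + 24) + 63 = -87 + 63 = -24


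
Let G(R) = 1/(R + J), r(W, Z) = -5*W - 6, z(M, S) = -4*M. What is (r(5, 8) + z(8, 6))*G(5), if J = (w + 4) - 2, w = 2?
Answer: -7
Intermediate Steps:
r(W, Z) = -6 - 5*W
J = 4 (J = (2 + 4) - 2 = 6 - 2 = 4)
G(R) = 1/(4 + R) (G(R) = 1/(R + 4) = 1/(4 + R))
(r(5, 8) + z(8, 6))*G(5) = ((-6 - 5*5) - 4*8)/(4 + 5) = ((-6 - 25) - 32)/9 = (-31 - 32)*(⅑) = -63*⅑ = -7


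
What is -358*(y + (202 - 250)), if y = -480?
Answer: 189024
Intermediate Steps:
-358*(y + (202 - 250)) = -358*(-480 + (202 - 250)) = -358*(-480 - 48) = -358*(-528) = 189024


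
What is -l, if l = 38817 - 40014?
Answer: 1197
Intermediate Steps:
l = -1197
-l = -1*(-1197) = 1197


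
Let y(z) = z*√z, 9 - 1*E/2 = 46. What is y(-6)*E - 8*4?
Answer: -32 + 444*I*√6 ≈ -32.0 + 1087.6*I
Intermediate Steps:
E = -74 (E = 18 - 2*46 = 18 - 92 = -74)
y(z) = z^(3/2)
y(-6)*E - 8*4 = (-6)^(3/2)*(-74) - 8*4 = -6*I*√6*(-74) - 32 = 444*I*√6 - 32 = -32 + 444*I*√6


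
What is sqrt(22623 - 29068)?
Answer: I*sqrt(6445) ≈ 80.281*I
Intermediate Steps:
sqrt(22623 - 29068) = sqrt(-6445) = I*sqrt(6445)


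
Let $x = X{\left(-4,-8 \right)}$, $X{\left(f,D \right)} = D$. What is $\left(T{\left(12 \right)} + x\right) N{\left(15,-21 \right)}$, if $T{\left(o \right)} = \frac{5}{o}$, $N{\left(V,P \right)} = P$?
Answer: $\frac{637}{4} \approx 159.25$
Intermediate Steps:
$x = -8$
$\left(T{\left(12 \right)} + x\right) N{\left(15,-21 \right)} = \left(\frac{5}{12} - 8\right) \left(-21\right) = \left(- \frac{91}{12}\right) \left(-21\right) = \frac{637}{4}$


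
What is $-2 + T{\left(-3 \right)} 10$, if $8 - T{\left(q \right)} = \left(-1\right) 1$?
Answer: $88$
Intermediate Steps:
$T{\left(q \right)} = 9$ ($T{\left(q \right)} = 8 - \left(-1\right) 1 = 8 - -1 = 8 + 1 = 9$)
$-2 + T{\left(-3 \right)} 10 = -2 + 9 \cdot 10 = -2 + 90 = 88$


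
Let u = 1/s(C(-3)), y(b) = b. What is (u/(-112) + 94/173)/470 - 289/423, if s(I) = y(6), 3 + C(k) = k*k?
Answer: -22360859/32784192 ≈ -0.68206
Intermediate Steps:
C(k) = -3 + k² (C(k) = -3 + k*k = -3 + k²)
s(I) = 6
u = ⅙ (u = 1/6 = ⅙ ≈ 0.16667)
(u/(-112) + 94/173)/470 - 289/423 = ((⅙)/(-112) + 94/173)/470 - 289/423 = ((⅙)*(-1/112) + 94*(1/173))*(1/470) - 289*1/423 = (-1/672 + 94/173)*(1/470) - 289/423 = (62995/116256)*(1/470) - 289/423 = 12599/10928064 - 289/423 = -22360859/32784192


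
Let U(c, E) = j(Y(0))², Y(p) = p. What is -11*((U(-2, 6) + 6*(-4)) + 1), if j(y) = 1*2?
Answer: 209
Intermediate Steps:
j(y) = 2
U(c, E) = 4 (U(c, E) = 2² = 4)
-11*((U(-2, 6) + 6*(-4)) + 1) = -11*((4 + 6*(-4)) + 1) = -11*((4 - 24) + 1) = -11*(-20 + 1) = -11*(-19) = 209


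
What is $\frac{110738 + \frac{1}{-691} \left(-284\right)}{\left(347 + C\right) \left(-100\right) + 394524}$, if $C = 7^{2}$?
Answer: $\frac{38260121}{122626242} \approx 0.31201$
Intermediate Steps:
$C = 49$
$\frac{110738 + \frac{1}{-691} \left(-284\right)}{\left(347 + C\right) \left(-100\right) + 394524} = \frac{110738 + \frac{1}{-691} \left(-284\right)}{\left(347 + 49\right) \left(-100\right) + 394524} = \frac{110738 - - \frac{284}{691}}{396 \left(-100\right) + 394524} = \frac{110738 + \frac{284}{691}}{-39600 + 394524} = \frac{76520242}{691 \cdot 354924} = \frac{76520242}{691} \cdot \frac{1}{354924} = \frac{38260121}{122626242}$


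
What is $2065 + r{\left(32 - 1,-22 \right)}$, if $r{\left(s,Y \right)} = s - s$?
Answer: $2065$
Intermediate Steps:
$r{\left(s,Y \right)} = 0$
$2065 + r{\left(32 - 1,-22 \right)} = 2065 + 0 = 2065$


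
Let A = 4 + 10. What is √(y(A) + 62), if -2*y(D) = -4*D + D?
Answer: √83 ≈ 9.1104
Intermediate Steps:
A = 14
y(D) = 3*D/2 (y(D) = -(-4*D + D)/2 = -(-3)*D/2 = 3*D/2)
√(y(A) + 62) = √((3/2)*14 + 62) = √(21 + 62) = √83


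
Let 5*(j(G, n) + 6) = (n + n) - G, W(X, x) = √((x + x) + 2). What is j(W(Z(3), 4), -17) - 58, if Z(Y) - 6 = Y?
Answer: -354/5 - √10/5 ≈ -71.432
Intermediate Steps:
Z(Y) = 6 + Y
W(X, x) = √(2 + 2*x) (W(X, x) = √(2*x + 2) = √(2 + 2*x))
j(G, n) = -6 - G/5 + 2*n/5 (j(G, n) = -6 + ((n + n) - G)/5 = -6 + (2*n - G)/5 = -6 + (-G + 2*n)/5 = -6 + (-G/5 + 2*n/5) = -6 - G/5 + 2*n/5)
j(W(Z(3), 4), -17) - 58 = (-6 - √(2 + 2*4)/5 + (⅖)*(-17)) - 58 = (-6 - √(2 + 8)/5 - 34/5) - 58 = (-6 - √10/5 - 34/5) - 58 = (-64/5 - √10/5) - 58 = -354/5 - √10/5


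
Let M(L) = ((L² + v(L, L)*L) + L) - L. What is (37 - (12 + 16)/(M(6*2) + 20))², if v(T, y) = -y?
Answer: 31684/25 ≈ 1267.4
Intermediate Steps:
M(L) = 0 (M(L) = ((L² + (-L)*L) + L) - L = ((L² - L²) + L) - L = (0 + L) - L = L - L = 0)
(37 - (12 + 16)/(M(6*2) + 20))² = (37 - (12 + 16)/(0 + 20))² = (37 - 28/20)² = (37 - 1*7/5)² = (37 - 7/5)² = (178/5)² = 31684/25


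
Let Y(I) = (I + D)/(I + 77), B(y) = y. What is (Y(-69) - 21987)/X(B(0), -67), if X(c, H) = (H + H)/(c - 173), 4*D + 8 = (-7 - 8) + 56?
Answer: -121762071/4288 ≈ -28396.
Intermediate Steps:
D = 33/4 (D = -2 + ((-7 - 8) + 56)/4 = -2 + (-15 + 56)/4 = -2 + (¼)*41 = -2 + 41/4 = 33/4 ≈ 8.2500)
X(c, H) = 2*H/(-173 + c) (X(c, H) = (2*H)/(-173 + c) = 2*H/(-173 + c))
Y(I) = (33/4 + I)/(77 + I) (Y(I) = (I + 33/4)/(I + 77) = (33/4 + I)/(77 + I))
(Y(-69) - 21987)/X(B(0), -67) = ((33/4 - 69)/(77 - 69) - 21987)/((2*(-67)/(-173 + 0))) = (-243/4/8 - 21987)/((2*(-67)/(-173))) = ((⅛)*(-243/4) - 21987)/((2*(-67)*(-1/173))) = (-243/32 - 21987)/(134/173) = -703827/32*173/134 = -121762071/4288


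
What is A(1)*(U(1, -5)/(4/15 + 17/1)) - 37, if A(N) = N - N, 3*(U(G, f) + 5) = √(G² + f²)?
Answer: -37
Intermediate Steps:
U(G, f) = -5 + √(G² + f²)/3
A(N) = 0
A(1)*(U(1, -5)/(4/15 + 17/1)) - 37 = 0*((-5 + √(1² + (-5)²)/3)/(4/15 + 17/1)) - 37 = 0*((-5 + √(1 + 25)/3)/(4*(1/15) + 17*1)) - 37 = 0*((-5 + √26/3)/(4/15 + 17)) - 37 = 0*((-5 + √26/3)/(259/15)) - 37 = 0*((-5 + √26/3)*(15/259)) - 37 = 0*(-75/259 + 5*√26/259) - 37 = 0 - 37 = -37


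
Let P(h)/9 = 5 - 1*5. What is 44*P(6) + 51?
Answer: 51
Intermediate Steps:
P(h) = 0 (P(h) = 9*(5 - 1*5) = 9*(5 - 5) = 9*0 = 0)
44*P(6) + 51 = 44*0 + 51 = 0 + 51 = 51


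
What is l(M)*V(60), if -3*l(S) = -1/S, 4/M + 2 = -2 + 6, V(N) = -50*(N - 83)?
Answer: 575/3 ≈ 191.67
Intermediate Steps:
V(N) = 4150 - 50*N (V(N) = -50*(-83 + N) = 4150 - 50*N)
M = 2 (M = 4/(-2 + (-2 + 6)) = 4/(-2 + 4) = 4/2 = 4*(1/2) = 2)
l(S) = 1/(3*S) (l(S) = -(-1)/(3*S) = 1/(3*S))
l(M)*V(60) = ((1/3)/2)*(4150 - 50*60) = ((1/3)*(1/2))*(4150 - 3000) = (1/6)*1150 = 575/3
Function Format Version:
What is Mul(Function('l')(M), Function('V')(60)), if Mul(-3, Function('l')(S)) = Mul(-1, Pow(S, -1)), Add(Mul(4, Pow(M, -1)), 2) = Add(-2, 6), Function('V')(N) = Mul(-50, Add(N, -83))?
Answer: Rational(575, 3) ≈ 191.67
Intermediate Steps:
Function('V')(N) = Add(4150, Mul(-50, N)) (Function('V')(N) = Mul(-50, Add(-83, N)) = Add(4150, Mul(-50, N)))
M = 2 (M = Mul(4, Pow(Add(-2, Add(-2, 6)), -1)) = Mul(4, Pow(Add(-2, 4), -1)) = Mul(4, Pow(2, -1)) = Mul(4, Rational(1, 2)) = 2)
Function('l')(S) = Mul(Rational(1, 3), Pow(S, -1)) (Function('l')(S) = Mul(Rational(-1, 3), Mul(-1, Pow(S, -1))) = Mul(Rational(1, 3), Pow(S, -1)))
Mul(Function('l')(M), Function('V')(60)) = Mul(Mul(Rational(1, 3), Pow(2, -1)), Add(4150, Mul(-50, 60))) = Mul(Mul(Rational(1, 3), Rational(1, 2)), Add(4150, -3000)) = Mul(Rational(1, 6), 1150) = Rational(575, 3)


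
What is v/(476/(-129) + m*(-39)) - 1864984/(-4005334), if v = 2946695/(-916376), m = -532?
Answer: 2285929972455427987/4911013791678988672 ≈ 0.46547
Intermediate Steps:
v = -2946695/916376 (v = 2946695*(-1/916376) = -2946695/916376 ≈ -3.2156)
v/(476/(-129) + m*(-39)) - 1864984/(-4005334) = -2946695/(916376*(476/(-129) - 532*(-39))) - 1864984/(-4005334) = -2946695/(916376*(476*(-1/129) + 20748)) - 1864984*(-1/4005334) = -2946695/(916376*(-476/129 + 20748)) + 932492/2002667 = -2946695/(916376*2676016/129) + 932492/2002667 = -2946695/916376*129/2676016 + 932492/2002667 = -380123655/2452236838016 + 932492/2002667 = 2285929972455427987/4911013791678988672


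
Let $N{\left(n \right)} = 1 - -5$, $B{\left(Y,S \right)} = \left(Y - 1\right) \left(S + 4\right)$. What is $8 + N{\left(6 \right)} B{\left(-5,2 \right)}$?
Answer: $-208$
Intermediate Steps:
$B{\left(Y,S \right)} = \left(-1 + Y\right) \left(4 + S\right)$
$N{\left(n \right)} = 6$ ($N{\left(n \right)} = 1 + 5 = 6$)
$8 + N{\left(6 \right)} B{\left(-5,2 \right)} = 8 + 6 \left(-4 - 2 + 4 \left(-5\right) + 2 \left(-5\right)\right) = 8 + 6 \left(-4 - 2 - 20 - 10\right) = 8 + 6 \left(-36\right) = 8 - 216 = -208$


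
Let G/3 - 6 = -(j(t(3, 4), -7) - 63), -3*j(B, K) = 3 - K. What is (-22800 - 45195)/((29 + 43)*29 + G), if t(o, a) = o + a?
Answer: -13599/461 ≈ -29.499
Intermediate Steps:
t(o, a) = a + o
j(B, K) = -1 + K/3 (j(B, K) = -(3 - K)/3 = -1 + K/3)
G = 217 (G = 18 + 3*(-((-1 + (1/3)*(-7)) - 63)) = 18 + 3*(-((-1 - 7/3) - 63)) = 18 + 3*(-(-10/3 - 63)) = 18 + 3*(-1*(-199/3)) = 18 + 3*(199/3) = 18 + 199 = 217)
(-22800 - 45195)/((29 + 43)*29 + G) = (-22800 - 45195)/((29 + 43)*29 + 217) = -67995/(72*29 + 217) = -67995/(2088 + 217) = -67995/2305 = -67995*1/2305 = -13599/461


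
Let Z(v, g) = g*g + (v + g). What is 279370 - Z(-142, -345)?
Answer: 160832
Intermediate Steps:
Z(v, g) = g + v + g² (Z(v, g) = g² + (g + v) = g + v + g²)
279370 - Z(-142, -345) = 279370 - (-345 - 142 + (-345)²) = 279370 - (-345 - 142 + 119025) = 279370 - 1*118538 = 279370 - 118538 = 160832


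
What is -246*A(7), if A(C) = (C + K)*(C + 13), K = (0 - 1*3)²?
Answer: -78720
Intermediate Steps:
K = 9 (K = (0 - 3)² = (-3)² = 9)
A(C) = (9 + C)*(13 + C) (A(C) = (C + 9)*(C + 13) = (9 + C)*(13 + C))
-246*A(7) = -246*(117 + 7² + 22*7) = -246*(117 + 49 + 154) = -246*320 = -78720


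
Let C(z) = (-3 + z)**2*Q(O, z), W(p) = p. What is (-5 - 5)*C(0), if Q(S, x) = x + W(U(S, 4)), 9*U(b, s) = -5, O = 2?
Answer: 50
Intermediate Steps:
U(b, s) = -5/9 (U(b, s) = (1/9)*(-5) = -5/9)
Q(S, x) = -5/9 + x (Q(S, x) = x - 5/9 = -5/9 + x)
C(z) = (-3 + z)**2*(-5/9 + z)
(-5 - 5)*C(0) = (-5 - 5)*((-3 + 0)**2*(-5/9 + 0)) = -10*(-3)**2*(-5)/9 = -90*(-5)/9 = -10*(-5) = 50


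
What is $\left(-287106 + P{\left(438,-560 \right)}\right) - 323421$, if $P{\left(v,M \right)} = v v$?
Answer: $-418683$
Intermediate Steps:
$P{\left(v,M \right)} = v^{2}$
$\left(-287106 + P{\left(438,-560 \right)}\right) - 323421 = \left(-287106 + 438^{2}\right) - 323421 = \left(-287106 + 191844\right) - 323421 = -95262 - 323421 = -418683$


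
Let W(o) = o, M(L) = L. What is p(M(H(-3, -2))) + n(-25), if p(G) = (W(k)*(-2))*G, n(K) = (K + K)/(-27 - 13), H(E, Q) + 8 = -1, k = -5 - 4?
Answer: -643/4 ≈ -160.75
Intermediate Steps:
k = -9
H(E, Q) = -9 (H(E, Q) = -8 - 1 = -9)
n(K) = -K/20 (n(K) = (2*K)/(-40) = (2*K)*(-1/40) = -K/20)
p(G) = 18*G (p(G) = (-9*(-2))*G = 18*G)
p(M(H(-3, -2))) + n(-25) = 18*(-9) - 1/20*(-25) = -162 + 5/4 = -643/4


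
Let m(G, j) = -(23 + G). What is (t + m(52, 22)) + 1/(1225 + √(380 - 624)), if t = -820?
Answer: -895 + 1/(1225 + 2*I*√61) ≈ -895.0 - 1.0408e-5*I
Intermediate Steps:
m(G, j) = -23 - G
(t + m(52, 22)) + 1/(1225 + √(380 - 624)) = (-820 + (-23 - 1*52)) + 1/(1225 + √(380 - 624)) = (-820 + (-23 - 52)) + 1/(1225 + √(-244)) = (-820 - 75) + 1/(1225 + 2*I*√61) = -895 + 1/(1225 + 2*I*√61)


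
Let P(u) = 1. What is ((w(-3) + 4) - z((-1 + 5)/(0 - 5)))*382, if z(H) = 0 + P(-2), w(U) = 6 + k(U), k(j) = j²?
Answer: 6876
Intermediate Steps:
w(U) = 6 + U²
z(H) = 1 (z(H) = 0 + 1 = 1)
((w(-3) + 4) - z((-1 + 5)/(0 - 5)))*382 = (((6 + (-3)²) + 4) - 1*1)*382 = (((6 + 9) + 4) - 1)*382 = ((15 + 4) - 1)*382 = (19 - 1)*382 = 18*382 = 6876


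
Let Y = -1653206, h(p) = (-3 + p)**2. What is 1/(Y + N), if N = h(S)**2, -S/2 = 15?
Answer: -1/467285 ≈ -2.1400e-6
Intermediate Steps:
S = -30 (S = -2*15 = -30)
N = 1185921 (N = ((-3 - 30)**2)**2 = ((-33)**2)**2 = 1089**2 = 1185921)
1/(Y + N) = 1/(-1653206 + 1185921) = 1/(-467285) = -1/467285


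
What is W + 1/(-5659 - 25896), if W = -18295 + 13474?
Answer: -152126656/31555 ≈ -4821.0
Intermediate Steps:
W = -4821
W + 1/(-5659 - 25896) = -4821 + 1/(-5659 - 25896) = -4821 + 1/(-31555) = -4821 - 1/31555 = -152126656/31555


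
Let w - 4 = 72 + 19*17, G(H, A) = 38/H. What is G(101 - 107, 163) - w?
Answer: -1216/3 ≈ -405.33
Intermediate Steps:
w = 399 (w = 4 + (72 + 19*17) = 4 + (72 + 323) = 4 + 395 = 399)
G(101 - 107, 163) - w = 38/(101 - 107) - 1*399 = 38/(-6) - 399 = 38*(-1/6) - 399 = -19/3 - 399 = -1216/3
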